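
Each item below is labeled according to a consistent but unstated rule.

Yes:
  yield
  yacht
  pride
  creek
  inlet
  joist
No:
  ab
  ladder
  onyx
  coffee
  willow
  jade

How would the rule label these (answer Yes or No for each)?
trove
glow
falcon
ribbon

The rule appears to be: odd length.

Yes, No, No, No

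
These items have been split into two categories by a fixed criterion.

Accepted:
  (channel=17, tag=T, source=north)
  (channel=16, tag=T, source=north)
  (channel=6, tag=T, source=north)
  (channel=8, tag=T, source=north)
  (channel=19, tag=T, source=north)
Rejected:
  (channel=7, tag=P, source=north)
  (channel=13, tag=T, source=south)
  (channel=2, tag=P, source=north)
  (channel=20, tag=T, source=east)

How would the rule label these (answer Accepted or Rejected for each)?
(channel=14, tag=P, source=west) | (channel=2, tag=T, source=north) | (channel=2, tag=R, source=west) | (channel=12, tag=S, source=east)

The simplest hypothesis consistent with all the labels is: source is north AND tag is T.
Rejected: (channel=14, tag=P, source=west), since source is west, tag is P. Accepted: (channel=2, tag=T, source=north), since source is north, tag is T. Rejected: (channel=2, tag=R, source=west), since source is west, tag is R. Rejected: (channel=12, tag=S, source=east), since source is east, tag is S.

Rejected, Accepted, Rejected, Rejected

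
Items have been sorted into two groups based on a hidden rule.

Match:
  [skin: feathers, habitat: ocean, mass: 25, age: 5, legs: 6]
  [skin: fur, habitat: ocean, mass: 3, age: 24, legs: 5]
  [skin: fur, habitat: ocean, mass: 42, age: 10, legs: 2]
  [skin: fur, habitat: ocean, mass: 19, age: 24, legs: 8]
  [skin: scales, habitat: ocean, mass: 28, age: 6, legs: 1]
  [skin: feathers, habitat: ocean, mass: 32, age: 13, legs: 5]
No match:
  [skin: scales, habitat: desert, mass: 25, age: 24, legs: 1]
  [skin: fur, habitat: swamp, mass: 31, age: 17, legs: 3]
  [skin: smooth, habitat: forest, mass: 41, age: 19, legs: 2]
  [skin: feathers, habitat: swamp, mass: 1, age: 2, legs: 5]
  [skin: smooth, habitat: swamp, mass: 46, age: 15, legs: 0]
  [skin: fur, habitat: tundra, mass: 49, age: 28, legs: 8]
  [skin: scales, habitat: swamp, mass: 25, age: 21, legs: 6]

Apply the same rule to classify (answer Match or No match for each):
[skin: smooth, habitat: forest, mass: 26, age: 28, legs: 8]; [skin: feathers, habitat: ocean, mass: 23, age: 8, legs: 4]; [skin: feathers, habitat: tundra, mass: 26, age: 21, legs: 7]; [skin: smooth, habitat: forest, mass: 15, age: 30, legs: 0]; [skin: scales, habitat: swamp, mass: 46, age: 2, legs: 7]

No match, Match, No match, No match, No match

Rule: habitat is ocean. This holds for each 'Match' example and fails for each 'No match' one.
[skin: smooth, habitat: forest, mass: 26, age: 28, legs: 8] — habitat is forest, hence No match.
[skin: feathers, habitat: ocean, mass: 23, age: 8, legs: 4] — habitat is ocean, hence Match.
[skin: feathers, habitat: tundra, mass: 26, age: 21, legs: 7] — habitat is tundra, hence No match.
[skin: smooth, habitat: forest, mass: 15, age: 30, legs: 0] — habitat is forest, hence No match.
[skin: scales, habitat: swamp, mass: 46, age: 2, legs: 7] — habitat is swamp, hence No match.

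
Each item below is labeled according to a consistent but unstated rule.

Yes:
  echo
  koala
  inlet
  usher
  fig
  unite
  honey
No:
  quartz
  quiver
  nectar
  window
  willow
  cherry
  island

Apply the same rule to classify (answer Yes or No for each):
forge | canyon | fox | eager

Yes, No, Yes, Yes

Rule: length ≤ 5. This holds for each 'Yes' example and fails for each 'No' one.
forge: length 5 — matches, so Yes.
canyon: length 6 — fails the rule, so No.
fox: length 3 — matches, so Yes.
eager: length 5 — matches, so Yes.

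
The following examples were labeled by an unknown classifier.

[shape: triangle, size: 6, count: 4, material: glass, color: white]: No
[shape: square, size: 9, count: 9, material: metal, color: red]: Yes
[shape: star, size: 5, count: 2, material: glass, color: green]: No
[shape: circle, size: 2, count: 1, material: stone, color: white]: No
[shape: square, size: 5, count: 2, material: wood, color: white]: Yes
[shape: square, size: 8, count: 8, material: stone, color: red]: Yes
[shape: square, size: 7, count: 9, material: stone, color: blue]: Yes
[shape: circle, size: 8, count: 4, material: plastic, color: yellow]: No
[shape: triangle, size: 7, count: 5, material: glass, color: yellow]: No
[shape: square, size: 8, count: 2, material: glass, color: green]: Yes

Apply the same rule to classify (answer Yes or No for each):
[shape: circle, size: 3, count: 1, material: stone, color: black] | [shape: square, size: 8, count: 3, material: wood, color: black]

No, Yes

Checking candidate rules against both groups, what survives is: shape is square.
[shape: circle, size: 3, count: 1, material: stone, color: black]: shape is circle, doesn't match → No.
[shape: square, size: 8, count: 3, material: wood, color: black]: shape is square, has this property → Yes.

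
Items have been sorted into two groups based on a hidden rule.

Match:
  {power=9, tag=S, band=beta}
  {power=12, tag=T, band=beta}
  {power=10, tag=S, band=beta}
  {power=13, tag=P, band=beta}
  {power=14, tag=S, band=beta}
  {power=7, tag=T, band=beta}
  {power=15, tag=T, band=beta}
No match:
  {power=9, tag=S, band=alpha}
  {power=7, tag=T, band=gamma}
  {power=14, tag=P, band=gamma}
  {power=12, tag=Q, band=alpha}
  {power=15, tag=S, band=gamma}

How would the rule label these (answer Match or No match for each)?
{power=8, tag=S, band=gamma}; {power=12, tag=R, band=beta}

No match, Match

The rule appears to be: band is beta.
{power=8, tag=S, band=gamma}: band is gamma, lacks this property → No match. {power=12, tag=R, band=beta}: band is beta, checks out → Match.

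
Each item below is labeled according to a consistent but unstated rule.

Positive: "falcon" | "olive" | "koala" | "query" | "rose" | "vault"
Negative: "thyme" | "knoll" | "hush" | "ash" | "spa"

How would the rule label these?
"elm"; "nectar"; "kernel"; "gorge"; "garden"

Negative, Positive, Positive, Positive, Positive

The pattern is that an item is 'Positive' exactly when: has ≥ 2 vowels.
"elm": 1 vowel, does not fit → Negative.
"nectar": 2 vowels, passes → Positive.
"kernel": 2 vowels, passes → Positive.
"gorge": 2 vowels, passes → Positive.
"garden": 2 vowels, passes → Positive.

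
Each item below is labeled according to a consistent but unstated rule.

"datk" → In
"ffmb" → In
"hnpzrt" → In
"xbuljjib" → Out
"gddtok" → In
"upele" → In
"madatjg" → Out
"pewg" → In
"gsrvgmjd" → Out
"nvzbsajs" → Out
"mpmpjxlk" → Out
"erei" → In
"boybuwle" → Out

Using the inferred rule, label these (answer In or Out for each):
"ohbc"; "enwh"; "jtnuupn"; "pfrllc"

In, In, Out, In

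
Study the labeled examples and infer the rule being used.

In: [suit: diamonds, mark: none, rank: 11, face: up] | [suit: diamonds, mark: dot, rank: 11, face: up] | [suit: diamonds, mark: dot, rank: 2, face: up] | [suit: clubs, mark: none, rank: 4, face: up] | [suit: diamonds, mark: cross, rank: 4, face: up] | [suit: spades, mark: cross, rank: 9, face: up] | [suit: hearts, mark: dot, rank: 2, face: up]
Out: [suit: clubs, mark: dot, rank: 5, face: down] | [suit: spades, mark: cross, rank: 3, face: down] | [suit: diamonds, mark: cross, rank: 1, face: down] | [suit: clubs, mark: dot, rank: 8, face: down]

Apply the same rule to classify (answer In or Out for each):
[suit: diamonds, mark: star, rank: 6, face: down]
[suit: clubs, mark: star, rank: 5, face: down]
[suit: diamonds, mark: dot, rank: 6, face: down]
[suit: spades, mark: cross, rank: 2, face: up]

The simplest hypothesis consistent with all the labels is: face is up.
Out: [suit: diamonds, mark: star, rank: 6, face: down], since face is down.
Out: [suit: clubs, mark: star, rank: 5, face: down], since face is down.
Out: [suit: diamonds, mark: dot, rank: 6, face: down], since face is down.
In: [suit: spades, mark: cross, rank: 2, face: up], since face is up.

Out, Out, Out, In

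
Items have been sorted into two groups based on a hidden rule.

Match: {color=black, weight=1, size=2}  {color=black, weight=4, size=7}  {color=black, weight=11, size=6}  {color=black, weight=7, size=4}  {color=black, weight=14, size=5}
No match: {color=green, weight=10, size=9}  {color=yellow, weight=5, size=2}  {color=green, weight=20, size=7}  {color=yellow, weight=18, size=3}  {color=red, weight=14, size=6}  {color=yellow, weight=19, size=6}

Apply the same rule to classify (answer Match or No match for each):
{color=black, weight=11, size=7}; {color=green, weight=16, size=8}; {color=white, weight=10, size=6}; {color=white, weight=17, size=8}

All 'Match' examples share one property — color is black — and every 'No match' example lacks it.
{color=black, weight=11, size=7}: Match (color is black).
{color=green, weight=16, size=8}: No match (color is green).
{color=white, weight=10, size=6}: No match (color is white).
{color=white, weight=17, size=8}: No match (color is white).

Match, No match, No match, No match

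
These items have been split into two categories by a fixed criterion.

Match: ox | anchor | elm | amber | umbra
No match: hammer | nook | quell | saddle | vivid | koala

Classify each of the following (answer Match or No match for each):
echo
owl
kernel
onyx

Match, Match, No match, Match

One predicate separates the groups cleanly: starts with a vowel.
echo: Match (starts with 'e').
owl: Match (starts with 'o').
kernel: No match (starts with 'k').
onyx: Match (starts with 'o').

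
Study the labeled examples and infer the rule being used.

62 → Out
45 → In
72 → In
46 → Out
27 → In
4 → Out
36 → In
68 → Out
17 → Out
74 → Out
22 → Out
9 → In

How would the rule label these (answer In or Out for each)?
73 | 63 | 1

Out, In, Out

One predicate separates the groups cleanly: multiple of 3.
73 — 73 = 3·24 + 1, hence Out.
63 — 63 = 3·21, hence In.
1 — 1 = 3·0 + 1, hence Out.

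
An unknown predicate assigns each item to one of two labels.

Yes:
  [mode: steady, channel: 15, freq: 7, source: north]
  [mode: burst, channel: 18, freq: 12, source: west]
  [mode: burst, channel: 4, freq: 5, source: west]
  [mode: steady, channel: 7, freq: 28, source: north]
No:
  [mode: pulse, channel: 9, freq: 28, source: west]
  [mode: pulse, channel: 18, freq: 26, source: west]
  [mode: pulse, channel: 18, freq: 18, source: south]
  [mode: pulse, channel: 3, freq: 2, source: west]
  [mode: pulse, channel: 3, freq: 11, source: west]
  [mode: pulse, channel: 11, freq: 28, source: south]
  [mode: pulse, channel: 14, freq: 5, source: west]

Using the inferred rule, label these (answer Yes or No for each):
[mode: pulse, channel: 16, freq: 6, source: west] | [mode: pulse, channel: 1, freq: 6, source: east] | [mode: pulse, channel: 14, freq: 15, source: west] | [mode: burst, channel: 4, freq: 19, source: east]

The rule appears to be: mode is not pulse.
[mode: pulse, channel: 16, freq: 6, source: west] → mode is pulse → No.
[mode: pulse, channel: 1, freq: 6, source: east] → mode is pulse → No.
[mode: pulse, channel: 14, freq: 15, source: west] → mode is pulse → No.
[mode: burst, channel: 4, freq: 19, source: east] → mode is burst → Yes.

No, No, No, Yes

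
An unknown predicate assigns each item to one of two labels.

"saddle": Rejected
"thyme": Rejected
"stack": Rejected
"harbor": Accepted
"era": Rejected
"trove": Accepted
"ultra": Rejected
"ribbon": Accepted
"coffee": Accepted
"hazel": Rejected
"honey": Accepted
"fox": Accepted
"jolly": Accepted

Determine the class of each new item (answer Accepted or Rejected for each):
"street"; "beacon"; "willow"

Comparing the two groups points to one rule — contains 'o'.
"street": Rejected (no 'o'). "beacon": Accepted (has 'o'). "willow": Accepted (has 'o').

Rejected, Accepted, Accepted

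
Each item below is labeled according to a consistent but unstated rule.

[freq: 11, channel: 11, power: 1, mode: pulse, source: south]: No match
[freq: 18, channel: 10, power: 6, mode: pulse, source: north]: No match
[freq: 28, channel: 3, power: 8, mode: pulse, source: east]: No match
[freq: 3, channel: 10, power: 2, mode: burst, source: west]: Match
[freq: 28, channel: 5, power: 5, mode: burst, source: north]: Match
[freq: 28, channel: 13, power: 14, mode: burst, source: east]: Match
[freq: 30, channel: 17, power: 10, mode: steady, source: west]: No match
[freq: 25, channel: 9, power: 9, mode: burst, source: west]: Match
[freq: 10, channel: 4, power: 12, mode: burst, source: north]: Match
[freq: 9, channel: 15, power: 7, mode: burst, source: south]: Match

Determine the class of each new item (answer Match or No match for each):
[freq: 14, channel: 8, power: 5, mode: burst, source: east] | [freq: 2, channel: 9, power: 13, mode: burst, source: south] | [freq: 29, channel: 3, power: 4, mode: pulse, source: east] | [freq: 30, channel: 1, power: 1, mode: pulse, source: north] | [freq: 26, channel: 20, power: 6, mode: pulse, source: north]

Looking at the examples, the only property every 'Match' case has and every 'No match' case lacks is: mode is burst.
[freq: 14, channel: 8, power: 5, mode: burst, source: east]: mode is burst — meets the rule, so Match.
[freq: 2, channel: 9, power: 13, mode: burst, source: south]: mode is burst — meets the rule, so Match.
[freq: 29, channel: 3, power: 4, mode: pulse, source: east]: mode is pulse — lacks this property, so No match.
[freq: 30, channel: 1, power: 1, mode: pulse, source: north]: mode is pulse — lacks this property, so No match.
[freq: 26, channel: 20, power: 6, mode: pulse, source: north]: mode is pulse — lacks this property, so No match.

Match, Match, No match, No match, No match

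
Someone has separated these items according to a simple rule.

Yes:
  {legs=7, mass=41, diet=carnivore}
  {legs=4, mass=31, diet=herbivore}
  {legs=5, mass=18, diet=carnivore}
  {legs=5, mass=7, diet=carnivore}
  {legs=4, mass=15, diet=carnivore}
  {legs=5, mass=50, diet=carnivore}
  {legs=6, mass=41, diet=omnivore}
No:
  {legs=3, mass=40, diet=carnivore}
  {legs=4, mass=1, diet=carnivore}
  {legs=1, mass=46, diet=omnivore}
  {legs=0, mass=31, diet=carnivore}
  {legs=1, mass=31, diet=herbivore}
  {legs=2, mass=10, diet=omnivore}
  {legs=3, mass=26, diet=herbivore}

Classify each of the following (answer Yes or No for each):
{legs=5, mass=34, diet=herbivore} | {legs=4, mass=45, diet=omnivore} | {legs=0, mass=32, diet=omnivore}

Every 'Yes' example satisfies: mass ≥ 7 AND legs ≥ 4. None of the 'No' examples do.
{legs=5, mass=34, diet=herbivore} — mass = 34, legs = 5, hence Yes.
{legs=4, mass=45, diet=omnivore} — mass = 45, legs = 4, hence Yes.
{legs=0, mass=32, diet=omnivore} — mass = 32, legs = 0, hence No.

Yes, Yes, No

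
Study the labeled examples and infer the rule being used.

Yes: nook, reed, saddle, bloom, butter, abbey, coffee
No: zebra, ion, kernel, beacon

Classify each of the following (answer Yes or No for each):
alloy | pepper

Yes, Yes

All 'Yes' examples share one property — has a double letter — and every 'No' example lacks it.
alloy — 'll' doubled, hence Yes. pepper — 'pp' doubled, hence Yes.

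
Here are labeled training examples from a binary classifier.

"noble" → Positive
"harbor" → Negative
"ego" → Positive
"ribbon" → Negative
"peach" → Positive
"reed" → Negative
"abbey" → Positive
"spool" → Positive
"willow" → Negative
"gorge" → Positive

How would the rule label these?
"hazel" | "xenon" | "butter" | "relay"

One predicate separates the groups cleanly: odd length.

Positive, Positive, Negative, Positive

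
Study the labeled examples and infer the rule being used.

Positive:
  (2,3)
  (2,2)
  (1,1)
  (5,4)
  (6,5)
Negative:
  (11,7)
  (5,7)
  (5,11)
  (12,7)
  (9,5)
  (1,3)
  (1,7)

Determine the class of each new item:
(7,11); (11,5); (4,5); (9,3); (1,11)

Negative, Negative, Positive, Negative, Negative

Every 'Positive' example satisfies: |first − second| ≤ 1. None of the 'Negative' examples do.
(7,11) — |7−11| = 4, hence Negative.
(11,5) — |11−5| = 6, hence Negative.
(4,5) — |4−5| = 1, hence Positive.
(9,3) — |9−3| = 6, hence Negative.
(1,11) — |1−11| = 10, hence Negative.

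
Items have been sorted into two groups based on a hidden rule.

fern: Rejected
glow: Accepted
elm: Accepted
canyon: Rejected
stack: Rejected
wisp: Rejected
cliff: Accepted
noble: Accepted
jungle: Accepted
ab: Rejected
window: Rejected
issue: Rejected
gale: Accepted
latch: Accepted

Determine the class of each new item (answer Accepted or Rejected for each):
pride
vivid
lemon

Checking candidate rules against both groups, what survives is: contains 'l'.

Rejected, Rejected, Accepted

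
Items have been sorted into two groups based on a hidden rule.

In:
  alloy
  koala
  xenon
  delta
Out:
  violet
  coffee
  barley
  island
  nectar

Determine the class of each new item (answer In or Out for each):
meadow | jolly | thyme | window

Out, In, In, Out

The distinguishing property — odd length — holds for all the 'In' cases and none of the 'Out' cases.
meadow → length 6 → Out. jolly → length 5 → In. thyme → length 5 → In. window → length 6 → Out.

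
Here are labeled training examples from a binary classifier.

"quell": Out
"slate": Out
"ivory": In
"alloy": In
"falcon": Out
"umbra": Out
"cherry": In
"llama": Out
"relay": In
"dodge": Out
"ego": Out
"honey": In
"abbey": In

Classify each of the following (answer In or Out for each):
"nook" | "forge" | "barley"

The common property of the 'In' items is: contains 'y'. No 'Out' item has it.
"nook": no 'y', doesn't match → Out.
"forge": no 'y', doesn't match → Out.
"barley": has 'y', fits → In.

Out, Out, In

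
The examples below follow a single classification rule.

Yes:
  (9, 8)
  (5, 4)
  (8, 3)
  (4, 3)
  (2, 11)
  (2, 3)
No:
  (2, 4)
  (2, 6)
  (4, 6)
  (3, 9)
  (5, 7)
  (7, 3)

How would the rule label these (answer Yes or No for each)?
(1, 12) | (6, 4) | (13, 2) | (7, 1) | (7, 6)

The simplest hypothesis consistent with all the labels is: sum is odd.
(1, 12): 1+12 = 13 — has this property, so Yes.
(6, 4): 6+4 = 10 — doesn't qualify, so No.
(13, 2): 13+2 = 15 — has this property, so Yes.
(7, 1): 7+1 = 8 — doesn't qualify, so No.
(7, 6): 7+6 = 13 — has this property, so Yes.

Yes, No, Yes, No, Yes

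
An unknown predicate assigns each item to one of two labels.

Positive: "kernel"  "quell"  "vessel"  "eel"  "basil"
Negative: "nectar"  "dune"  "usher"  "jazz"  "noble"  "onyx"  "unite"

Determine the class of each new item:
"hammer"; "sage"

Looking at the examples, the only property every 'Positive' case has and every 'Negative' case lacks is: ends with 'l'.
"hammer" — ends with 'r', hence Negative. "sage" — ends with 'e', hence Negative.

Negative, Negative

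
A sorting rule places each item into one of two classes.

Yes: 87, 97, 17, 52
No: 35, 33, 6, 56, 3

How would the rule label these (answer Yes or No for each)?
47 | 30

Yes, No

The classifier is using: ≡ 2 (mod 5).
47: Yes (47 mod 5 = 2).
30: No (30 mod 5 = 0).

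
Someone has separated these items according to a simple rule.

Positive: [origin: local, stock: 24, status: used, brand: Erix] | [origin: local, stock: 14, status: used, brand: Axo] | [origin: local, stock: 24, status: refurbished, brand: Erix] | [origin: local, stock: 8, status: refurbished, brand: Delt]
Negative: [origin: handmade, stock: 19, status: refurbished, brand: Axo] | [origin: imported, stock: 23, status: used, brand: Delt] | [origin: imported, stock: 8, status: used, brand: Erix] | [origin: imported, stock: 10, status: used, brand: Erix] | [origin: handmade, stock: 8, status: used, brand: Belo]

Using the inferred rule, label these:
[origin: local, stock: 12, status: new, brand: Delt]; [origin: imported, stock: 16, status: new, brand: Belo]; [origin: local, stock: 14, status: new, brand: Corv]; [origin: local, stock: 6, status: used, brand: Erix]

Comparing the two groups points to one rule — origin is local.
[origin: local, stock: 12, status: new, brand: Delt]: origin is local, meets the rule → Positive. [origin: imported, stock: 16, status: new, brand: Belo]: origin is imported, does not fit → Negative. [origin: local, stock: 14, status: new, brand: Corv]: origin is local, meets the rule → Positive. [origin: local, stock: 6, status: used, brand: Erix]: origin is local, meets the rule → Positive.

Positive, Negative, Positive, Positive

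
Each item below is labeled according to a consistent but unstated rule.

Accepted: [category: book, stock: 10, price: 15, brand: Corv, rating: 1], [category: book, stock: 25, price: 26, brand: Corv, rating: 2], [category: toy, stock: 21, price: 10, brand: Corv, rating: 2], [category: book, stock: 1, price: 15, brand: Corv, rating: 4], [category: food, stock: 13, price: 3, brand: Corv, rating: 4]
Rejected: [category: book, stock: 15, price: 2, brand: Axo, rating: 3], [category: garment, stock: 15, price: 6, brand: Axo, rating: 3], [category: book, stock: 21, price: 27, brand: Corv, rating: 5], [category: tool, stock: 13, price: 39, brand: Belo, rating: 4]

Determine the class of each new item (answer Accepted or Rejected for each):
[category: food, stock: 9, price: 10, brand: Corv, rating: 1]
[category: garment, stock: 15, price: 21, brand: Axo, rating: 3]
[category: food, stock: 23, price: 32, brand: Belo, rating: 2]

Accepted, Rejected, Rejected

The rule appears to be: brand is Corv AND price ≤ 26.
[category: food, stock: 9, price: 10, brand: Corv, rating: 1]: brand is Corv, price = 10 — satisfies this, so Accepted. [category: garment, stock: 15, price: 21, brand: Axo, rating: 3]: brand is Axo, price = 21 — fails this test, so Rejected. [category: food, stock: 23, price: 32, brand: Belo, rating: 2]: brand is Belo, price = 32 — fails this test, so Rejected.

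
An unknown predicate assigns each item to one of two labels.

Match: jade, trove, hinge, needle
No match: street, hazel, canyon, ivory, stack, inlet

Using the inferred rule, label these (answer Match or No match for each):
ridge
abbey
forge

'Match' ⟺ ends with 'e'.
ridge: ends with 'e' — has this property, so Match. abbey: ends with 'y' — lacks this property, so No match. forge: ends with 'e' — has this property, so Match.

Match, No match, Match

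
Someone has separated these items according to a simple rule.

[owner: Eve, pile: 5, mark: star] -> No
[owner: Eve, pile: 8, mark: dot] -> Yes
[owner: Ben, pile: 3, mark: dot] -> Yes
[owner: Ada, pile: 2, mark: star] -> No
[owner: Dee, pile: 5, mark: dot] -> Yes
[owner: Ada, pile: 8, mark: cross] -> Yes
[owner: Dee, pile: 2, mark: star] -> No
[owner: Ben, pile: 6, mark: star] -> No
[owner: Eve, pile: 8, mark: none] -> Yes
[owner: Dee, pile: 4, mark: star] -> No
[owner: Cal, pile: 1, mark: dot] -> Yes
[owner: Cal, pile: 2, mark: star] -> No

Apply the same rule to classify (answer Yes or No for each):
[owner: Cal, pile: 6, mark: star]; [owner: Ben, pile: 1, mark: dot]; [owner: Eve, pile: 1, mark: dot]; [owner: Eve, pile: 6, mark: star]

No, Yes, Yes, No

The pattern is that an item is 'Yes' exactly when: mark is not star.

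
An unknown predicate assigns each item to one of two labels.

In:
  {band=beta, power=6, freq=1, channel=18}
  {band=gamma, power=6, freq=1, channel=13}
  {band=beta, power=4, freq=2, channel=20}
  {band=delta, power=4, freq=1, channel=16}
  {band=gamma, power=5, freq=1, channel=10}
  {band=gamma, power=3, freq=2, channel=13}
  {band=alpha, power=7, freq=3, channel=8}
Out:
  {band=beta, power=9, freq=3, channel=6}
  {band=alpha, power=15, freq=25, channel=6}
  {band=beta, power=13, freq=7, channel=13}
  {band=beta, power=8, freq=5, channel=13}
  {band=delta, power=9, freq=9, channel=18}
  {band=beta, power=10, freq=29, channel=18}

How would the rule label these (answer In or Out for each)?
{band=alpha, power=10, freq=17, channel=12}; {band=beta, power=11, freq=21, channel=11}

The distinguishing property — power ≤ 7 — holds for all the 'In' cases and none of the 'Out' cases.

Out, Out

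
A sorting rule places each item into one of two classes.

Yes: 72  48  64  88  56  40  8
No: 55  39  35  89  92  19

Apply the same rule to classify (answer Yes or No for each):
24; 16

Yes, Yes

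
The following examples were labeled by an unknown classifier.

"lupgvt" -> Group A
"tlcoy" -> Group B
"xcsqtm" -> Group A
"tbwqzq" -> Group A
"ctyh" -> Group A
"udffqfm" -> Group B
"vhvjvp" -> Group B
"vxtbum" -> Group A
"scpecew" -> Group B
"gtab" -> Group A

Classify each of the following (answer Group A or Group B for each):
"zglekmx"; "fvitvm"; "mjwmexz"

Rule: even length AND contains 't'. This holds for each 'Group A' example and fails for each 'Group B' one.
"zglekmx" → length 7, no 't' → Group B. "fvitvm" → length 6, has 't' → Group A. "mjwmexz" → length 7, no 't' → Group B.

Group B, Group A, Group B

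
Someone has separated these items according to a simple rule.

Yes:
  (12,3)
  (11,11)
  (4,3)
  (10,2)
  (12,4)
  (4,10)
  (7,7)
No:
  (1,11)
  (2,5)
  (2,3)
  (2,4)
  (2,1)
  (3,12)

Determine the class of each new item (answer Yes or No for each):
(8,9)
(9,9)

Rule: first ≥ 4. This holds for each 'Yes' example and fails for each 'No' one.
(8,9): first 8, matches → Yes. (9,9): first 9, matches → Yes.

Yes, Yes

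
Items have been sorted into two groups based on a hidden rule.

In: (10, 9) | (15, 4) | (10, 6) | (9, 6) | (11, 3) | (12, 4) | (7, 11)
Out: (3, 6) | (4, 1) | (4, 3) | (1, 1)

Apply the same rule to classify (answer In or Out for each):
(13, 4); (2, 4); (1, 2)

In, Out, Out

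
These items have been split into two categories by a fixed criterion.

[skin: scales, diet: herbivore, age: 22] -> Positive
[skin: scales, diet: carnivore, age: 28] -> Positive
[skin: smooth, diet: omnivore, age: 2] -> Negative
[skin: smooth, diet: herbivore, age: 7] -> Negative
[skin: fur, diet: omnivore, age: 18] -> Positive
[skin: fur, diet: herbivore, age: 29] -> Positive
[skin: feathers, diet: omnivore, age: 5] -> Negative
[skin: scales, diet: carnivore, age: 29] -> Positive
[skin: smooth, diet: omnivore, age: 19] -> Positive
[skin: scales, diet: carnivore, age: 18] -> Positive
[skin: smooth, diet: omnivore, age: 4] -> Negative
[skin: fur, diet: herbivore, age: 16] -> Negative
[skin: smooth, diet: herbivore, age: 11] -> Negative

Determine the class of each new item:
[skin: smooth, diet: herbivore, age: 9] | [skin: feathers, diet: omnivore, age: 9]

Negative, Negative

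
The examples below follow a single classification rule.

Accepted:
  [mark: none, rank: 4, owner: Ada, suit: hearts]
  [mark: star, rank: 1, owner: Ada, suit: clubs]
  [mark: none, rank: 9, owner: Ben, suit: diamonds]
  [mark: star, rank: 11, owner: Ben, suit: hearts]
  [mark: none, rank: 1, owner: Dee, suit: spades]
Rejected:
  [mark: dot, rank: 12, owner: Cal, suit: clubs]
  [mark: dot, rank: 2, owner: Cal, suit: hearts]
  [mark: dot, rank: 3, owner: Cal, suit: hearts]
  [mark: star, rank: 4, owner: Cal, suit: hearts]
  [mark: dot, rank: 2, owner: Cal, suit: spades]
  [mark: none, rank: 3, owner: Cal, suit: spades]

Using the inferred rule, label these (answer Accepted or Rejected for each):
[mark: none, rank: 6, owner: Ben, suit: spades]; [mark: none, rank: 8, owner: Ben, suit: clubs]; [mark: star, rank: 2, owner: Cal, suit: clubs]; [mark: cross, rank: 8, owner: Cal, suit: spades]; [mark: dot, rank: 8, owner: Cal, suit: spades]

Accepted, Accepted, Rejected, Rejected, Rejected

'Accepted' ⟺ owner is not Cal.
[mark: none, rank: 6, owner: Ben, suit: spades]: Accepted (owner is Ben). [mark: none, rank: 8, owner: Ben, suit: clubs]: Accepted (owner is Ben). [mark: star, rank: 2, owner: Cal, suit: clubs]: Rejected (owner is Cal). [mark: cross, rank: 8, owner: Cal, suit: spades]: Rejected (owner is Cal). [mark: dot, rank: 8, owner: Cal, suit: spades]: Rejected (owner is Cal).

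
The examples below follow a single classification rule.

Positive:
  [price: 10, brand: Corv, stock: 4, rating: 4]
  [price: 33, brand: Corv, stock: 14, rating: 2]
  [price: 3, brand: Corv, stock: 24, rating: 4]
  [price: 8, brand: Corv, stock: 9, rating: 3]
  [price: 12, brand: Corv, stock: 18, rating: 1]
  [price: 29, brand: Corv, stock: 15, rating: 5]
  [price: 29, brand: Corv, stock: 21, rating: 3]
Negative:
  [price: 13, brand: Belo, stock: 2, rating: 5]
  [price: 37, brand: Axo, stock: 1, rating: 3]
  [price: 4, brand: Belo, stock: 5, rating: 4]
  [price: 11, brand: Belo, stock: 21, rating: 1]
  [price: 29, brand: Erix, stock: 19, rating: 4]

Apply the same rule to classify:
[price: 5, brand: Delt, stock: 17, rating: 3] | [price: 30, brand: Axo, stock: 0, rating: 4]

The pattern is that an item is 'Positive' exactly when: brand is Corv.
[price: 5, brand: Delt, stock: 17, rating: 3] — brand is Delt, hence Negative. [price: 30, brand: Axo, stock: 0, rating: 4] — brand is Axo, hence Negative.

Negative, Negative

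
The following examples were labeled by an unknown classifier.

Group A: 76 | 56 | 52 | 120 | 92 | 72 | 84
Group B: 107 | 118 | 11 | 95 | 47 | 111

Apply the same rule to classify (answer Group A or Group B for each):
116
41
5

The rule appears to be: multiple of 4.

Group A, Group B, Group B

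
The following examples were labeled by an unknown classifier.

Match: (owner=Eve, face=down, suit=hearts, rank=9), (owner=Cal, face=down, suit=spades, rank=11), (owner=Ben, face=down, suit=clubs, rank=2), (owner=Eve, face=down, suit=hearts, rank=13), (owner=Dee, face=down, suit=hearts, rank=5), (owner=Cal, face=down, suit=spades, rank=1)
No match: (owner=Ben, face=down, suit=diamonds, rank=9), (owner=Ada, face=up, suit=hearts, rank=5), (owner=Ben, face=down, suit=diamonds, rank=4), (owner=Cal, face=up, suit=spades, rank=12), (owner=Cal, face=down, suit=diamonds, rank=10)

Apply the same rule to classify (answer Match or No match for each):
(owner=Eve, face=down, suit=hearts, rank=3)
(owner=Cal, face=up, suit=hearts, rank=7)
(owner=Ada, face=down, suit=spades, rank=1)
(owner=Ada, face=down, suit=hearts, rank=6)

The classifier is using: face is down AND suit is not diamonds.
(owner=Eve, face=down, suit=hearts, rank=3): face is down, suit is hearts, matches → Match. (owner=Cal, face=up, suit=hearts, rank=7): face is up, suit is hearts, does not pass → No match. (owner=Ada, face=down, suit=spades, rank=1): face is down, suit is spades, matches → Match. (owner=Ada, face=down, suit=hearts, rank=6): face is down, suit is hearts, matches → Match.

Match, No match, Match, Match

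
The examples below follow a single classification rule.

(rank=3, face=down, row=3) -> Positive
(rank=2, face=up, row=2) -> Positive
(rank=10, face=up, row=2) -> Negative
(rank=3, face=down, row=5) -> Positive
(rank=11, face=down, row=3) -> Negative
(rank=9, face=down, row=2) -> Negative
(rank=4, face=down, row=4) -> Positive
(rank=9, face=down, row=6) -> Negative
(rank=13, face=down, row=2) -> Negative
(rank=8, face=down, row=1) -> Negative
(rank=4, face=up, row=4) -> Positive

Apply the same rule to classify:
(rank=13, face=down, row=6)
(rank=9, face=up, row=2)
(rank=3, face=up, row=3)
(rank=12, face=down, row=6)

The pattern is that an item is 'Positive' exactly when: rank ≤ 4.
(rank=13, face=down, row=6): Negative (rank = 13).
(rank=9, face=up, row=2): Negative (rank = 9).
(rank=3, face=up, row=3): Positive (rank = 3).
(rank=12, face=down, row=6): Negative (rank = 12).

Negative, Negative, Positive, Negative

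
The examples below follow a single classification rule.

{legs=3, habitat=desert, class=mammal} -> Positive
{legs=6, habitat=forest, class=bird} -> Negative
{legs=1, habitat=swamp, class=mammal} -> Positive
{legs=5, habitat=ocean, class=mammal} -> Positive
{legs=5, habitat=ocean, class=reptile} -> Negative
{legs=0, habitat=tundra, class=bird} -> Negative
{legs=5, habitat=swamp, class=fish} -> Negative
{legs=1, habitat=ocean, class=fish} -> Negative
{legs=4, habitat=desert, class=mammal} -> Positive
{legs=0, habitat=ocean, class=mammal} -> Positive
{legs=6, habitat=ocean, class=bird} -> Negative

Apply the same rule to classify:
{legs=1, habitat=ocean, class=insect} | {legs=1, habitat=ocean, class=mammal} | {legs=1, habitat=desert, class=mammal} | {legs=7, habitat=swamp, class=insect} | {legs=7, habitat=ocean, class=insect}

'Positive' ⟺ class is mammal.

Negative, Positive, Positive, Negative, Negative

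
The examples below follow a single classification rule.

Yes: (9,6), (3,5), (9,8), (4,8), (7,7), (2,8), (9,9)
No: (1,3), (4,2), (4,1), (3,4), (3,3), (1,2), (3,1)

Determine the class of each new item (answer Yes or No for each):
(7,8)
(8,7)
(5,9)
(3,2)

Yes, Yes, Yes, No

The classifier is using: sum ≥ 8.
(7,8) — 7+8 = 15, hence Yes. (8,7) — 8+7 = 15, hence Yes. (5,9) — 5+9 = 14, hence Yes. (3,2) — 3+2 = 5, hence No.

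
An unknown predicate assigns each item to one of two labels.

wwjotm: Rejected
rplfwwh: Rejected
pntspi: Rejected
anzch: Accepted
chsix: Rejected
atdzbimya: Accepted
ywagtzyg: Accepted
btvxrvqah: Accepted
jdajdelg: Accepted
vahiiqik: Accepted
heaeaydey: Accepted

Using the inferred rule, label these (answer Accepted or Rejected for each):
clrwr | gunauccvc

Looking at the examples, the only property every 'Accepted' case has and every 'Rejected' case lacks is: contains 'a'.

Rejected, Accepted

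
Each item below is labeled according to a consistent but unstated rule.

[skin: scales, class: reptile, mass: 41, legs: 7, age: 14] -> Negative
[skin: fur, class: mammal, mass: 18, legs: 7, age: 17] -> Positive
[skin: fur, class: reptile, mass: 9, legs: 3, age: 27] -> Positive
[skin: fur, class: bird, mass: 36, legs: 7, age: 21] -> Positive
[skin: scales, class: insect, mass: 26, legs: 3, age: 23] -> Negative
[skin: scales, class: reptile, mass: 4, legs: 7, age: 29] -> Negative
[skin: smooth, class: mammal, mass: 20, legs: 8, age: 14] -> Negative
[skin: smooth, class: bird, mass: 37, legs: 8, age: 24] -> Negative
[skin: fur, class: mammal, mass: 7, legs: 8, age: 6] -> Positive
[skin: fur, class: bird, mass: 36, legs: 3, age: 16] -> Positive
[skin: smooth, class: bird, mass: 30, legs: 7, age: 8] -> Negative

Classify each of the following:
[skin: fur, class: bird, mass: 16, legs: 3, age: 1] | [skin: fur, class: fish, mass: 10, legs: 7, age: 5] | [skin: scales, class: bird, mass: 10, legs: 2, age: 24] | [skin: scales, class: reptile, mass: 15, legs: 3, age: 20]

Positive, Positive, Negative, Negative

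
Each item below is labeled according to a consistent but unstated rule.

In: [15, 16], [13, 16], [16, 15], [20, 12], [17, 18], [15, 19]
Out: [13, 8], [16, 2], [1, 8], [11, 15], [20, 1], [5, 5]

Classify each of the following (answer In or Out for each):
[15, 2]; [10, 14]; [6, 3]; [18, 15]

The pattern is that an item is 'In' exactly when: sum ≥ 29.

Out, Out, Out, In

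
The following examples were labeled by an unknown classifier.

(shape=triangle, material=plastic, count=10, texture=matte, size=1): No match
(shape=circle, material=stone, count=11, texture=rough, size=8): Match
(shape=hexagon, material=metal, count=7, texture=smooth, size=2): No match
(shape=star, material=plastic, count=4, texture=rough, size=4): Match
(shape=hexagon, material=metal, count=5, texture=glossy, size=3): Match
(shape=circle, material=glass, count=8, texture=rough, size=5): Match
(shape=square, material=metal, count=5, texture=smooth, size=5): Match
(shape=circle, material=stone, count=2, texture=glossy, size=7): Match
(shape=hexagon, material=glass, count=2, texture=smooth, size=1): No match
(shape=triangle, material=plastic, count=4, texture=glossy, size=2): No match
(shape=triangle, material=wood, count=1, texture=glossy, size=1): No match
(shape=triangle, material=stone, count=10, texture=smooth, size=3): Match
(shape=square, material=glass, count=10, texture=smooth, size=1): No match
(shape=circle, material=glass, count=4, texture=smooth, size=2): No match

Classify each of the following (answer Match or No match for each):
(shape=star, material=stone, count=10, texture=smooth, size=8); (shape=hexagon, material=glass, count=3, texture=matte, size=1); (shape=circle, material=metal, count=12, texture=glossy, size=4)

Match, No match, Match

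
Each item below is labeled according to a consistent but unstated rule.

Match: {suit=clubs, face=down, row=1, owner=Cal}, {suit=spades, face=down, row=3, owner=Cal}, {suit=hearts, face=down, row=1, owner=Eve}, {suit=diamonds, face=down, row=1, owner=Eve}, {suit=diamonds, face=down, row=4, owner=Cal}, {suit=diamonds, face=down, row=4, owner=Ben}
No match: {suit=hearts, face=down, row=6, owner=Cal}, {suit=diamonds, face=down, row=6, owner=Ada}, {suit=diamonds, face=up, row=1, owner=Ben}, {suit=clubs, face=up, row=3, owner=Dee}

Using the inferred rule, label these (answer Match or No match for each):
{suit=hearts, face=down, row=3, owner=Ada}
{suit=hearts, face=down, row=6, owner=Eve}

Rule: face is down AND row ≤ 4. This holds for each 'Match' example and fails for each 'No match' one.
{suit=hearts, face=down, row=3, owner=Ada} — face is down, row = 3, hence Match. {suit=hearts, face=down, row=6, owner=Eve} — face is down, row = 6, hence No match.

Match, No match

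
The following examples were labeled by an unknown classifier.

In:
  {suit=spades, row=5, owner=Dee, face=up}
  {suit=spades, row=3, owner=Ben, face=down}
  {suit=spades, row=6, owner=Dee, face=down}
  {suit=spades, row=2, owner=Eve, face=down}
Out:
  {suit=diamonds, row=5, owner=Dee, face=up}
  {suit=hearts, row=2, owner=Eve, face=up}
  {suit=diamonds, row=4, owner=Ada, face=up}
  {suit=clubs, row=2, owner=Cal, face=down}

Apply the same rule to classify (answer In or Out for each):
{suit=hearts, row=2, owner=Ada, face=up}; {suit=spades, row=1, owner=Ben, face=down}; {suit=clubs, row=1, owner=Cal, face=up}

The rule appears to be: suit is spades.
{suit=hearts, row=2, owner=Ada, face=up} — suit is hearts, hence Out.
{suit=spades, row=1, owner=Ben, face=down} — suit is spades, hence In.
{suit=clubs, row=1, owner=Cal, face=up} — suit is clubs, hence Out.

Out, In, Out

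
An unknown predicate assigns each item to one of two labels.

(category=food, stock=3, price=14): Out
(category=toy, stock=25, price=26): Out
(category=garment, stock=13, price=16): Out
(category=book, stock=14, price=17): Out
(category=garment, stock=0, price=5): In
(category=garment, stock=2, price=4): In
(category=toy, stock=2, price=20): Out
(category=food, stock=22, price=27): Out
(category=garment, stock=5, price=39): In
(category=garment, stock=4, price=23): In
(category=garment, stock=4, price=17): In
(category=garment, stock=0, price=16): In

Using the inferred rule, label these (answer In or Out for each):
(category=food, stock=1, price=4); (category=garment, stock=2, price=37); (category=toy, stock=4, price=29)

Out, In, Out

The classifier is using: category is garment AND stock ≤ 5.
(category=food, stock=1, price=4): category is food, stock = 1 — lacks this property, so Out. (category=garment, stock=2, price=37): category is garment, stock = 2 — has this property, so In. (category=toy, stock=4, price=29): category is toy, stock = 4 — lacks this property, so Out.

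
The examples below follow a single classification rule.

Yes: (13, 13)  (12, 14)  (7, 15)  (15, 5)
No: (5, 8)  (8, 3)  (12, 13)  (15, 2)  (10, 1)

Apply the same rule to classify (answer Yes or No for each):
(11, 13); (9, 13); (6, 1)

Yes, Yes, No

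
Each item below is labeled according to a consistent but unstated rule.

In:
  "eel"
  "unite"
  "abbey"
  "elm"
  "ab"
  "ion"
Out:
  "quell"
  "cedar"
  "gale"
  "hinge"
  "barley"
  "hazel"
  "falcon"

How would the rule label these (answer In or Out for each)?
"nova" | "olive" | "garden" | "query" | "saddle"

Out, In, Out, Out, Out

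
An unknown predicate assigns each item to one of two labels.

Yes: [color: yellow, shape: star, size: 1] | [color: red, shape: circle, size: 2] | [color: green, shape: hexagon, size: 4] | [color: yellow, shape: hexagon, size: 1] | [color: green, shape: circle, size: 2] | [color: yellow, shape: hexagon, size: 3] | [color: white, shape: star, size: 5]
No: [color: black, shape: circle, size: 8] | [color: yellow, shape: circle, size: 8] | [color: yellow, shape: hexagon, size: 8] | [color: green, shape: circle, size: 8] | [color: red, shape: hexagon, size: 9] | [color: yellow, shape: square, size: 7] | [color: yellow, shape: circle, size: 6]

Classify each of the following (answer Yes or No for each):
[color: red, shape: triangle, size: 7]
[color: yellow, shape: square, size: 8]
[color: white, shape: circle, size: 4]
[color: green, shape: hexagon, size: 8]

No, No, Yes, No

'Yes' ⟺ size ≤ 5.
[color: red, shape: triangle, size: 7]: No (size = 7).
[color: yellow, shape: square, size: 8]: No (size = 8).
[color: white, shape: circle, size: 4]: Yes (size = 4).
[color: green, shape: hexagon, size: 8]: No (size = 8).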